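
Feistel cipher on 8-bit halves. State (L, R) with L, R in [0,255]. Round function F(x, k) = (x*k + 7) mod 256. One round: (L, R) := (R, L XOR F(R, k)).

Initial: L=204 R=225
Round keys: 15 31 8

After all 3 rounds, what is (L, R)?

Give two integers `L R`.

Answer: 172 157

Derivation:
Round 1 (k=15): L=225 R=250
Round 2 (k=31): L=250 R=172
Round 3 (k=8): L=172 R=157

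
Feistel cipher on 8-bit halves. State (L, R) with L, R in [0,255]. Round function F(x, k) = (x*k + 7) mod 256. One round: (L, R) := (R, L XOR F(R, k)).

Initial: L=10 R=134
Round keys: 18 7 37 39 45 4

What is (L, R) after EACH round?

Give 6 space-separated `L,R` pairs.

Answer: 134,121 121,208 208,110 110,25 25,2 2,22

Derivation:
Round 1 (k=18): L=134 R=121
Round 2 (k=7): L=121 R=208
Round 3 (k=37): L=208 R=110
Round 4 (k=39): L=110 R=25
Round 5 (k=45): L=25 R=2
Round 6 (k=4): L=2 R=22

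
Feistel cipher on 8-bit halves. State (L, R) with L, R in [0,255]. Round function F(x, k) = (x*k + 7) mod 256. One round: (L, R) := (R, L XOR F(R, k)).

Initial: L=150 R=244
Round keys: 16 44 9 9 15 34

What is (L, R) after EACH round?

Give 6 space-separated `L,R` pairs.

Answer: 244,209 209,7 7,151 151,81 81,81 81,152

Derivation:
Round 1 (k=16): L=244 R=209
Round 2 (k=44): L=209 R=7
Round 3 (k=9): L=7 R=151
Round 4 (k=9): L=151 R=81
Round 5 (k=15): L=81 R=81
Round 6 (k=34): L=81 R=152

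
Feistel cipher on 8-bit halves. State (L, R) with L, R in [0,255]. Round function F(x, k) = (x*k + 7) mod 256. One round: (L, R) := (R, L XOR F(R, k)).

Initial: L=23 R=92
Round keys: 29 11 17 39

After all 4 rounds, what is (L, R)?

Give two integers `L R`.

Answer: 98 250

Derivation:
Round 1 (k=29): L=92 R=100
Round 2 (k=11): L=100 R=15
Round 3 (k=17): L=15 R=98
Round 4 (k=39): L=98 R=250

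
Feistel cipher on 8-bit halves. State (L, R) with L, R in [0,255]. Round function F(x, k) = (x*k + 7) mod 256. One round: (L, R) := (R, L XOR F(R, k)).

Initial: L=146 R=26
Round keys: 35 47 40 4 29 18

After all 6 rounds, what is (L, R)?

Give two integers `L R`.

Answer: 16 42

Derivation:
Round 1 (k=35): L=26 R=7
Round 2 (k=47): L=7 R=74
Round 3 (k=40): L=74 R=144
Round 4 (k=4): L=144 R=13
Round 5 (k=29): L=13 R=16
Round 6 (k=18): L=16 R=42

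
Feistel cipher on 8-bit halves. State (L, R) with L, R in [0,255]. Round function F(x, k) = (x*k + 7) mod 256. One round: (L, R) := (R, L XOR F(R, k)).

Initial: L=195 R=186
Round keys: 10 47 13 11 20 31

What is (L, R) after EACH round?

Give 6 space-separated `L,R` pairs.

Round 1 (k=10): L=186 R=136
Round 2 (k=47): L=136 R=69
Round 3 (k=13): L=69 R=0
Round 4 (k=11): L=0 R=66
Round 5 (k=20): L=66 R=47
Round 6 (k=31): L=47 R=250

Answer: 186,136 136,69 69,0 0,66 66,47 47,250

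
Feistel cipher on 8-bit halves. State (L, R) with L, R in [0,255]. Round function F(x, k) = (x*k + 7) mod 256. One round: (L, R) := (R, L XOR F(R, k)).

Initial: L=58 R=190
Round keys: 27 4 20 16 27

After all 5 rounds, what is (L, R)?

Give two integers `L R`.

Answer: 10 53

Derivation:
Round 1 (k=27): L=190 R=43
Round 2 (k=4): L=43 R=13
Round 3 (k=20): L=13 R=32
Round 4 (k=16): L=32 R=10
Round 5 (k=27): L=10 R=53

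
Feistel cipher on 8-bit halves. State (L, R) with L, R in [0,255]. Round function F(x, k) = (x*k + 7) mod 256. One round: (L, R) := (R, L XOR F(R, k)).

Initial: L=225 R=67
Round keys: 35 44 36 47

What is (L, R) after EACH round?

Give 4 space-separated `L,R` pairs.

Round 1 (k=35): L=67 R=209
Round 2 (k=44): L=209 R=176
Round 3 (k=36): L=176 R=22
Round 4 (k=47): L=22 R=161

Answer: 67,209 209,176 176,22 22,161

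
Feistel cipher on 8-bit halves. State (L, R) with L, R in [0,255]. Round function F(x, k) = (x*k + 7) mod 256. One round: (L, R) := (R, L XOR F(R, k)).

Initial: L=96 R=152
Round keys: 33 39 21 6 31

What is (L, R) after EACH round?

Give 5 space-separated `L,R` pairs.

Answer: 152,255 255,120 120,32 32,191 191,8

Derivation:
Round 1 (k=33): L=152 R=255
Round 2 (k=39): L=255 R=120
Round 3 (k=21): L=120 R=32
Round 4 (k=6): L=32 R=191
Round 5 (k=31): L=191 R=8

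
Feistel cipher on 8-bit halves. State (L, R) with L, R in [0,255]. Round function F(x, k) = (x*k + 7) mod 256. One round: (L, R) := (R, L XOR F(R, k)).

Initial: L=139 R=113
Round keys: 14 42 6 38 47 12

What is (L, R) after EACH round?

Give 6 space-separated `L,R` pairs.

Round 1 (k=14): L=113 R=190
Round 2 (k=42): L=190 R=66
Round 3 (k=6): L=66 R=45
Round 4 (k=38): L=45 R=247
Round 5 (k=47): L=247 R=77
Round 6 (k=12): L=77 R=84

Answer: 113,190 190,66 66,45 45,247 247,77 77,84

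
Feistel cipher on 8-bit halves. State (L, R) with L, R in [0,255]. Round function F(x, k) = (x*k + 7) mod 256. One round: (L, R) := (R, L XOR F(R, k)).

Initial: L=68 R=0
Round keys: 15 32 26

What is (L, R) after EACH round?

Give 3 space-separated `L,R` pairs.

Answer: 0,67 67,103 103,62

Derivation:
Round 1 (k=15): L=0 R=67
Round 2 (k=32): L=67 R=103
Round 3 (k=26): L=103 R=62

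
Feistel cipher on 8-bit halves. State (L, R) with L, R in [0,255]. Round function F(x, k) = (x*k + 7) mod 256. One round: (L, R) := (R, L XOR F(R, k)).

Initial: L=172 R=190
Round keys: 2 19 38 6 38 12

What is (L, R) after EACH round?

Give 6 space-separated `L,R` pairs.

Answer: 190,47 47,58 58,140 140,117 117,233 233,134

Derivation:
Round 1 (k=2): L=190 R=47
Round 2 (k=19): L=47 R=58
Round 3 (k=38): L=58 R=140
Round 4 (k=6): L=140 R=117
Round 5 (k=38): L=117 R=233
Round 6 (k=12): L=233 R=134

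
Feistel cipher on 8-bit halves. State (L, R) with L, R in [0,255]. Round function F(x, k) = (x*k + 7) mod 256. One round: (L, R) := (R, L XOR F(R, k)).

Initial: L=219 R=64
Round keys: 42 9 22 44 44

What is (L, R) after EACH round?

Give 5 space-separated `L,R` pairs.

Answer: 64,92 92,3 3,21 21,160 160,146

Derivation:
Round 1 (k=42): L=64 R=92
Round 2 (k=9): L=92 R=3
Round 3 (k=22): L=3 R=21
Round 4 (k=44): L=21 R=160
Round 5 (k=44): L=160 R=146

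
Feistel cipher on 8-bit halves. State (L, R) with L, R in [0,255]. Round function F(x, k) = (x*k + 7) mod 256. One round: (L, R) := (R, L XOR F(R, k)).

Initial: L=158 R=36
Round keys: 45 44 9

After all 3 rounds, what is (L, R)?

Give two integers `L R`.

Round 1 (k=45): L=36 R=197
Round 2 (k=44): L=197 R=199
Round 3 (k=9): L=199 R=195

Answer: 199 195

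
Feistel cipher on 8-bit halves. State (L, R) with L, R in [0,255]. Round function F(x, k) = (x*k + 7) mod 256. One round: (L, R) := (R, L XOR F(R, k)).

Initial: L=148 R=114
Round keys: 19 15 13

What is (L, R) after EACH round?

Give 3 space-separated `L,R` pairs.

Answer: 114,233 233,220 220,218

Derivation:
Round 1 (k=19): L=114 R=233
Round 2 (k=15): L=233 R=220
Round 3 (k=13): L=220 R=218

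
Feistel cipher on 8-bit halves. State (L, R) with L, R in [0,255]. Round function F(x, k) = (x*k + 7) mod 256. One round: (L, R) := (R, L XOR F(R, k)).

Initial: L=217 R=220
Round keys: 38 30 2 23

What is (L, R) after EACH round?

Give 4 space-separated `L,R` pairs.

Answer: 220,118 118,7 7,99 99,235

Derivation:
Round 1 (k=38): L=220 R=118
Round 2 (k=30): L=118 R=7
Round 3 (k=2): L=7 R=99
Round 4 (k=23): L=99 R=235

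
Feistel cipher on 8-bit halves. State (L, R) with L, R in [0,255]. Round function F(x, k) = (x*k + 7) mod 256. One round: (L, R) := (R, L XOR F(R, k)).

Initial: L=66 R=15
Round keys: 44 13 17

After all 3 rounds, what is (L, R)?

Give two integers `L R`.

Answer: 3 227

Derivation:
Round 1 (k=44): L=15 R=217
Round 2 (k=13): L=217 R=3
Round 3 (k=17): L=3 R=227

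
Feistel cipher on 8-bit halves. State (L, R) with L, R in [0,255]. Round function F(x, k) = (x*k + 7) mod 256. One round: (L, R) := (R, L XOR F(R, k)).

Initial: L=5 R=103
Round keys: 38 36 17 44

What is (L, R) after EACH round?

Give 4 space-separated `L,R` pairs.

Round 1 (k=38): L=103 R=84
Round 2 (k=36): L=84 R=176
Round 3 (k=17): L=176 R=227
Round 4 (k=44): L=227 R=187

Answer: 103,84 84,176 176,227 227,187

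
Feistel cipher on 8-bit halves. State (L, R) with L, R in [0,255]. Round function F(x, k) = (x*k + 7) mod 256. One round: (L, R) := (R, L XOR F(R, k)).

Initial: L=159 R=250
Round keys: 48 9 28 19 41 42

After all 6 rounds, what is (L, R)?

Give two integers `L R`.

Round 1 (k=48): L=250 R=120
Round 2 (k=9): L=120 R=197
Round 3 (k=28): L=197 R=235
Round 4 (k=19): L=235 R=189
Round 5 (k=41): L=189 R=167
Round 6 (k=42): L=167 R=208

Answer: 167 208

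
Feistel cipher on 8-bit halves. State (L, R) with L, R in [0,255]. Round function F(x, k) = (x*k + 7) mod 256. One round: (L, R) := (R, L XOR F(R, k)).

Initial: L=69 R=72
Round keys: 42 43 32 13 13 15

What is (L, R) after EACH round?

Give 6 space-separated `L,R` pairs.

Round 1 (k=42): L=72 R=146
Round 2 (k=43): L=146 R=197
Round 3 (k=32): L=197 R=53
Round 4 (k=13): L=53 R=125
Round 5 (k=13): L=125 R=85
Round 6 (k=15): L=85 R=127

Answer: 72,146 146,197 197,53 53,125 125,85 85,127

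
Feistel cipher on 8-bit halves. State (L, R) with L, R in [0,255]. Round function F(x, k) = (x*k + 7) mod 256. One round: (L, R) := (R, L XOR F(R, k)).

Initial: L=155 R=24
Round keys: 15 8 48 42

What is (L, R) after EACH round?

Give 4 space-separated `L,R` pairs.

Answer: 24,244 244,191 191,35 35,122

Derivation:
Round 1 (k=15): L=24 R=244
Round 2 (k=8): L=244 R=191
Round 3 (k=48): L=191 R=35
Round 4 (k=42): L=35 R=122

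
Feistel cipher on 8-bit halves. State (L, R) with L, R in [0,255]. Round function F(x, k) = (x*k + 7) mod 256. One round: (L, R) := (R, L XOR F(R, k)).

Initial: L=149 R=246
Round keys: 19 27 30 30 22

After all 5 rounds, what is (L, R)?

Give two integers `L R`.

Round 1 (k=19): L=246 R=220
Round 2 (k=27): L=220 R=205
Round 3 (k=30): L=205 R=209
Round 4 (k=30): L=209 R=72
Round 5 (k=22): L=72 R=230

Answer: 72 230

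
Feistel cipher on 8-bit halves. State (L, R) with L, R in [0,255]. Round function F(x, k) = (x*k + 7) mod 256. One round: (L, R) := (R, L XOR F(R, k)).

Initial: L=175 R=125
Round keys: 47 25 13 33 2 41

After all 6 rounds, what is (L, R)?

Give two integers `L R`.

Round 1 (k=47): L=125 R=85
Round 2 (k=25): L=85 R=41
Round 3 (k=13): L=41 R=73
Round 4 (k=33): L=73 R=89
Round 5 (k=2): L=89 R=240
Round 6 (k=41): L=240 R=46

Answer: 240 46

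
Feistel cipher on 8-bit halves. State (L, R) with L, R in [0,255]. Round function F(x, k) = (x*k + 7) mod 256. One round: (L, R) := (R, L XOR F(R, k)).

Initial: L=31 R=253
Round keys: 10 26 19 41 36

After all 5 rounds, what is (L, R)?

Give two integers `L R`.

Round 1 (k=10): L=253 R=246
Round 2 (k=26): L=246 R=254
Round 3 (k=19): L=254 R=23
Round 4 (k=41): L=23 R=72
Round 5 (k=36): L=72 R=48

Answer: 72 48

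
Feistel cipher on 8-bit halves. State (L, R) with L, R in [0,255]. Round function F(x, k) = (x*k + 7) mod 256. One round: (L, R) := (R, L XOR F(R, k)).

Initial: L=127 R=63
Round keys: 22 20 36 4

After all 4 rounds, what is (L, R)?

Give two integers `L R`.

Answer: 137 11

Derivation:
Round 1 (k=22): L=63 R=14
Round 2 (k=20): L=14 R=32
Round 3 (k=36): L=32 R=137
Round 4 (k=4): L=137 R=11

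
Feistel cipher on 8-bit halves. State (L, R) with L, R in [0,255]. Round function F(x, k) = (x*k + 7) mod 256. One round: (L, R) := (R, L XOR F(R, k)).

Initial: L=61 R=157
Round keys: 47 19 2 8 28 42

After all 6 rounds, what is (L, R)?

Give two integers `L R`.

Answer: 33 183

Derivation:
Round 1 (k=47): L=157 R=231
Round 2 (k=19): L=231 R=177
Round 3 (k=2): L=177 R=142
Round 4 (k=8): L=142 R=198
Round 5 (k=28): L=198 R=33
Round 6 (k=42): L=33 R=183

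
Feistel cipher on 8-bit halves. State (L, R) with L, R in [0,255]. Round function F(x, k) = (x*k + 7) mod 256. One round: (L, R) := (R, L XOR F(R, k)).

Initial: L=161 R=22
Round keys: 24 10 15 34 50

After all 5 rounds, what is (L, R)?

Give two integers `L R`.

Round 1 (k=24): L=22 R=182
Round 2 (k=10): L=182 R=53
Round 3 (k=15): L=53 R=148
Round 4 (k=34): L=148 R=154
Round 5 (k=50): L=154 R=143

Answer: 154 143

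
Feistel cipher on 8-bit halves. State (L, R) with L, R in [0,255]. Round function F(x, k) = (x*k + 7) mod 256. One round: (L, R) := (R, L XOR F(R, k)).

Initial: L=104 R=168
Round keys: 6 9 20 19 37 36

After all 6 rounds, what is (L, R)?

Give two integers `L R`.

Answer: 156 38

Derivation:
Round 1 (k=6): L=168 R=159
Round 2 (k=9): L=159 R=54
Round 3 (k=20): L=54 R=160
Round 4 (k=19): L=160 R=209
Round 5 (k=37): L=209 R=156
Round 6 (k=36): L=156 R=38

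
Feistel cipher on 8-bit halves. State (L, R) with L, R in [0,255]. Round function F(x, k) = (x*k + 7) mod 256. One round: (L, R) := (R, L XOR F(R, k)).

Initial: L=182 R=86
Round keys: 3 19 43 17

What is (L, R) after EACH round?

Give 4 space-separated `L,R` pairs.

Round 1 (k=3): L=86 R=191
Round 2 (k=19): L=191 R=98
Round 3 (k=43): L=98 R=194
Round 4 (k=17): L=194 R=139

Answer: 86,191 191,98 98,194 194,139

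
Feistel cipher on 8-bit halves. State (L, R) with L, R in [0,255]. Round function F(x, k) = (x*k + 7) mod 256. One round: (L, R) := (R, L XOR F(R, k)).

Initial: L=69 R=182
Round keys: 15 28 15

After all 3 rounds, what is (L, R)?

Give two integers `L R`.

Round 1 (k=15): L=182 R=244
Round 2 (k=28): L=244 R=1
Round 3 (k=15): L=1 R=226

Answer: 1 226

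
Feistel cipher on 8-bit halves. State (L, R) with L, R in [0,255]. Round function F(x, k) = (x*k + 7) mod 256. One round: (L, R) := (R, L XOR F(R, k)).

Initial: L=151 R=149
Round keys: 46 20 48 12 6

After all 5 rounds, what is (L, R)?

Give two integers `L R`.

Round 1 (k=46): L=149 R=90
Round 2 (k=20): L=90 R=154
Round 3 (k=48): L=154 R=189
Round 4 (k=12): L=189 R=121
Round 5 (k=6): L=121 R=96

Answer: 121 96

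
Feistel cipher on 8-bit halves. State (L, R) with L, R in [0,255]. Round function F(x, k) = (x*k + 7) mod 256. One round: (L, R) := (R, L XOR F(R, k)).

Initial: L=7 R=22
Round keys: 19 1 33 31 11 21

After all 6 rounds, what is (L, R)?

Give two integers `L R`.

Round 1 (k=19): L=22 R=174
Round 2 (k=1): L=174 R=163
Round 3 (k=33): L=163 R=164
Round 4 (k=31): L=164 R=64
Round 5 (k=11): L=64 R=99
Round 6 (k=21): L=99 R=102

Answer: 99 102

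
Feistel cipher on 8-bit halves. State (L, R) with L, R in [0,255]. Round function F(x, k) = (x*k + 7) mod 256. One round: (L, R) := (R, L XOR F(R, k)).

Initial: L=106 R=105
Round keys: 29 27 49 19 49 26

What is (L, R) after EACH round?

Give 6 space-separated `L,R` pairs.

Round 1 (k=29): L=105 R=134
Round 2 (k=27): L=134 R=64
Round 3 (k=49): L=64 R=193
Round 4 (k=19): L=193 R=26
Round 5 (k=49): L=26 R=192
Round 6 (k=26): L=192 R=157

Answer: 105,134 134,64 64,193 193,26 26,192 192,157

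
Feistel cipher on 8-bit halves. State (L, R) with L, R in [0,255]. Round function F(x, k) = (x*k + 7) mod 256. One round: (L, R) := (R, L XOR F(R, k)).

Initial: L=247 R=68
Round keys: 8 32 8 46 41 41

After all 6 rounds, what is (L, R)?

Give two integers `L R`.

Round 1 (k=8): L=68 R=208
Round 2 (k=32): L=208 R=67
Round 3 (k=8): L=67 R=207
Round 4 (k=46): L=207 R=122
Round 5 (k=41): L=122 R=94
Round 6 (k=41): L=94 R=111

Answer: 94 111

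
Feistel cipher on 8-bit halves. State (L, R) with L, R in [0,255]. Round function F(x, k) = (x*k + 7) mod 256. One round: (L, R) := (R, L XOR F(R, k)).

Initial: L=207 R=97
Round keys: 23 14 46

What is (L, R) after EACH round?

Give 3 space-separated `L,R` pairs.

Answer: 97,113 113,84 84,110

Derivation:
Round 1 (k=23): L=97 R=113
Round 2 (k=14): L=113 R=84
Round 3 (k=46): L=84 R=110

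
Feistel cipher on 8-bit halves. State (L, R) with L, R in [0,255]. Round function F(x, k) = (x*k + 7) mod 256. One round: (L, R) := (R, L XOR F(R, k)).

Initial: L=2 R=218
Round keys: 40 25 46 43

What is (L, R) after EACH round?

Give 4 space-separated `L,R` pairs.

Round 1 (k=40): L=218 R=21
Round 2 (k=25): L=21 R=206
Round 3 (k=46): L=206 R=30
Round 4 (k=43): L=30 R=223

Answer: 218,21 21,206 206,30 30,223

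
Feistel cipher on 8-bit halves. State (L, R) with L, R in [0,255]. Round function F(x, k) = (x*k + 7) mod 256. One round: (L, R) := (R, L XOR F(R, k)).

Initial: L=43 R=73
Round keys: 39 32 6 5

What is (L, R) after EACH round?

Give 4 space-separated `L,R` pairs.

Answer: 73,13 13,238 238,150 150,27

Derivation:
Round 1 (k=39): L=73 R=13
Round 2 (k=32): L=13 R=238
Round 3 (k=6): L=238 R=150
Round 4 (k=5): L=150 R=27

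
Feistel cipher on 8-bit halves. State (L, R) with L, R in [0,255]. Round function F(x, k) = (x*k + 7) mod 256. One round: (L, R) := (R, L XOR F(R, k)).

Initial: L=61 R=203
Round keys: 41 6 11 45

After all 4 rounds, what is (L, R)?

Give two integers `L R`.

Answer: 18 171

Derivation:
Round 1 (k=41): L=203 R=183
Round 2 (k=6): L=183 R=154
Round 3 (k=11): L=154 R=18
Round 4 (k=45): L=18 R=171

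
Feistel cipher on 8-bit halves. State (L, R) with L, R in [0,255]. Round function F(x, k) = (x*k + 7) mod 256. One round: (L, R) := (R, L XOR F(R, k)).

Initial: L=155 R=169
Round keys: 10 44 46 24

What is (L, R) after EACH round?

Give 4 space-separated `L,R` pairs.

Round 1 (k=10): L=169 R=58
Round 2 (k=44): L=58 R=86
Round 3 (k=46): L=86 R=65
Round 4 (k=24): L=65 R=73

Answer: 169,58 58,86 86,65 65,73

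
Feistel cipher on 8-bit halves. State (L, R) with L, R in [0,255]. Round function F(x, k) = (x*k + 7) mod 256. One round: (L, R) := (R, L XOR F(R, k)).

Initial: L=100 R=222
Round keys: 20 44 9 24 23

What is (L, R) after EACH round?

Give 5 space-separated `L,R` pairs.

Answer: 222,59 59,245 245,159 159,26 26,194

Derivation:
Round 1 (k=20): L=222 R=59
Round 2 (k=44): L=59 R=245
Round 3 (k=9): L=245 R=159
Round 4 (k=24): L=159 R=26
Round 5 (k=23): L=26 R=194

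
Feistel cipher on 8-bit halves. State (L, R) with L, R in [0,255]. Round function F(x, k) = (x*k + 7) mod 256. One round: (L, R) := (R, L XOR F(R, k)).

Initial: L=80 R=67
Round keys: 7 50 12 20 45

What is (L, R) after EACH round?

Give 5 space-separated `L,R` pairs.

Answer: 67,140 140,28 28,219 219,63 63,193

Derivation:
Round 1 (k=7): L=67 R=140
Round 2 (k=50): L=140 R=28
Round 3 (k=12): L=28 R=219
Round 4 (k=20): L=219 R=63
Round 5 (k=45): L=63 R=193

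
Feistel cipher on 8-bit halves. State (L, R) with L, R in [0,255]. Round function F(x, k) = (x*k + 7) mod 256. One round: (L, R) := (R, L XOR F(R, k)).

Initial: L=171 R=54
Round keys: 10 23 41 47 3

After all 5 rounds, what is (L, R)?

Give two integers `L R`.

Answer: 30 145

Derivation:
Round 1 (k=10): L=54 R=136
Round 2 (k=23): L=136 R=9
Round 3 (k=41): L=9 R=240
Round 4 (k=47): L=240 R=30
Round 5 (k=3): L=30 R=145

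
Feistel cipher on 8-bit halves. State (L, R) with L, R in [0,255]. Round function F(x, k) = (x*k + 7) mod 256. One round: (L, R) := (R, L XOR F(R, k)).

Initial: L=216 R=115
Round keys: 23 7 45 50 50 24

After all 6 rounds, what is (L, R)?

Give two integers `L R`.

Answer: 66 90

Derivation:
Round 1 (k=23): L=115 R=132
Round 2 (k=7): L=132 R=208
Round 3 (k=45): L=208 R=19
Round 4 (k=50): L=19 R=109
Round 5 (k=50): L=109 R=66
Round 6 (k=24): L=66 R=90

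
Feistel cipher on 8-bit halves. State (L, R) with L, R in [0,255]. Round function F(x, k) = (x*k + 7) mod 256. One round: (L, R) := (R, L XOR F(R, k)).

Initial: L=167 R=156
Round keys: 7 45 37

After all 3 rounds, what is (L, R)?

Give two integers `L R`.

Answer: 31 110

Derivation:
Round 1 (k=7): L=156 R=236
Round 2 (k=45): L=236 R=31
Round 3 (k=37): L=31 R=110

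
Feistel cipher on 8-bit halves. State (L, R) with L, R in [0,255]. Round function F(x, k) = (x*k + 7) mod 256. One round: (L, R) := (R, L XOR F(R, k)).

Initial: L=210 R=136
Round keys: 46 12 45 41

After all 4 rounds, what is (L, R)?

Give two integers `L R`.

Round 1 (k=46): L=136 R=165
Round 2 (k=12): L=165 R=75
Round 3 (k=45): L=75 R=147
Round 4 (k=41): L=147 R=217

Answer: 147 217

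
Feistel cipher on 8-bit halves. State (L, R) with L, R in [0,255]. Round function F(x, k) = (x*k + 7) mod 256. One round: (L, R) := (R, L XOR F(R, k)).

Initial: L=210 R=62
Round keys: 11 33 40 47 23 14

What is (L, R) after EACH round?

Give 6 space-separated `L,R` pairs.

Answer: 62,99 99,244 244,68 68,119 119,252 252,184

Derivation:
Round 1 (k=11): L=62 R=99
Round 2 (k=33): L=99 R=244
Round 3 (k=40): L=244 R=68
Round 4 (k=47): L=68 R=119
Round 5 (k=23): L=119 R=252
Round 6 (k=14): L=252 R=184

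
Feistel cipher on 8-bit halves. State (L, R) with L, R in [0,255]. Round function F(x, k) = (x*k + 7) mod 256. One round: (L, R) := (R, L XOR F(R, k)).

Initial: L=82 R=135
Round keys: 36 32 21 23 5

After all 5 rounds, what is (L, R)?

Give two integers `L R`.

Round 1 (k=36): L=135 R=81
Round 2 (k=32): L=81 R=160
Round 3 (k=21): L=160 R=118
Round 4 (k=23): L=118 R=1
Round 5 (k=5): L=1 R=122

Answer: 1 122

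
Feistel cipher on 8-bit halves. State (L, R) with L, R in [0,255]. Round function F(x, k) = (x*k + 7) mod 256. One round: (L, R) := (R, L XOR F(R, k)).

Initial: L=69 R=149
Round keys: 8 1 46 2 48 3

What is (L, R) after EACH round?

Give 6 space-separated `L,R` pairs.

Round 1 (k=8): L=149 R=234
Round 2 (k=1): L=234 R=100
Round 3 (k=46): L=100 R=21
Round 4 (k=2): L=21 R=85
Round 5 (k=48): L=85 R=226
Round 6 (k=3): L=226 R=248

Answer: 149,234 234,100 100,21 21,85 85,226 226,248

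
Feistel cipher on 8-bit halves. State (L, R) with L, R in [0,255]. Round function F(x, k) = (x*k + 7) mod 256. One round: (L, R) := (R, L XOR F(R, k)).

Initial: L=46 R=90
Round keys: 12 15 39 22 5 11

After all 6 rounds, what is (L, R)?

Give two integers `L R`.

Round 1 (k=12): L=90 R=17
Round 2 (k=15): L=17 R=92
Round 3 (k=39): L=92 R=26
Round 4 (k=22): L=26 R=31
Round 5 (k=5): L=31 R=184
Round 6 (k=11): L=184 R=240

Answer: 184 240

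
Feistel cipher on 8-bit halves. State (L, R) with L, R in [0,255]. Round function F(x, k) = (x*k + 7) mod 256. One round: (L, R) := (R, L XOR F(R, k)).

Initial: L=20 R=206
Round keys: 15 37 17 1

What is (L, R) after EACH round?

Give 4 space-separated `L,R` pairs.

Round 1 (k=15): L=206 R=13
Round 2 (k=37): L=13 R=38
Round 3 (k=17): L=38 R=128
Round 4 (k=1): L=128 R=161

Answer: 206,13 13,38 38,128 128,161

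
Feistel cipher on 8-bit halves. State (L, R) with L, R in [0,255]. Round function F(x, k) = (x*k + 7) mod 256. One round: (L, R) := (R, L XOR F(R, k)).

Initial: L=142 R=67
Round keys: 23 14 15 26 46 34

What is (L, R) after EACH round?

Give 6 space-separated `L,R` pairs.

Round 1 (k=23): L=67 R=130
Round 2 (k=14): L=130 R=96
Round 3 (k=15): L=96 R=37
Round 4 (k=26): L=37 R=169
Round 5 (k=46): L=169 R=64
Round 6 (k=34): L=64 R=46

Answer: 67,130 130,96 96,37 37,169 169,64 64,46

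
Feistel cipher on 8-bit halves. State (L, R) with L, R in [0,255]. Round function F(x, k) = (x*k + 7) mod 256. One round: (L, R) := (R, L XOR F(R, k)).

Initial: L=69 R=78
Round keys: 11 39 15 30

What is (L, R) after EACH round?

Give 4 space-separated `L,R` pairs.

Round 1 (k=11): L=78 R=36
Round 2 (k=39): L=36 R=205
Round 3 (k=15): L=205 R=46
Round 4 (k=30): L=46 R=166

Answer: 78,36 36,205 205,46 46,166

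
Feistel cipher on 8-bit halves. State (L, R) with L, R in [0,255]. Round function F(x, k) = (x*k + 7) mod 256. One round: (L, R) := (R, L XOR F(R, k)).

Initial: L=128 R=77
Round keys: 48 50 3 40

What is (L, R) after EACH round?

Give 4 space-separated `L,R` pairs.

Answer: 77,247 247,8 8,232 232,79

Derivation:
Round 1 (k=48): L=77 R=247
Round 2 (k=50): L=247 R=8
Round 3 (k=3): L=8 R=232
Round 4 (k=40): L=232 R=79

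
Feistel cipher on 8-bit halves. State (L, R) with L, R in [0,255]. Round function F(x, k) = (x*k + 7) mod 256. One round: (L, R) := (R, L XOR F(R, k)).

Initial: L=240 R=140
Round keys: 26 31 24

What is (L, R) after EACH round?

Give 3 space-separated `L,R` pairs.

Answer: 140,207 207,148 148,40

Derivation:
Round 1 (k=26): L=140 R=207
Round 2 (k=31): L=207 R=148
Round 3 (k=24): L=148 R=40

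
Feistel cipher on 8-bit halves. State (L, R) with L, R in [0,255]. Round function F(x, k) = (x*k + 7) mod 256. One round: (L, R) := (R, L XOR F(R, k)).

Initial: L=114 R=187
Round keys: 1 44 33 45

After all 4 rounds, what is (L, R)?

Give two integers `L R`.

Answer: 51 2

Derivation:
Round 1 (k=1): L=187 R=176
Round 2 (k=44): L=176 R=252
Round 3 (k=33): L=252 R=51
Round 4 (k=45): L=51 R=2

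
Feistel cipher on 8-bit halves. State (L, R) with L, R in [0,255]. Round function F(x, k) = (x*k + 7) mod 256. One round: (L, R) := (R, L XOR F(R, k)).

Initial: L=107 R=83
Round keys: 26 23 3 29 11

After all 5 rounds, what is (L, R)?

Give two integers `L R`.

Answer: 60 64

Derivation:
Round 1 (k=26): L=83 R=30
Round 2 (k=23): L=30 R=234
Round 3 (k=3): L=234 R=219
Round 4 (k=29): L=219 R=60
Round 5 (k=11): L=60 R=64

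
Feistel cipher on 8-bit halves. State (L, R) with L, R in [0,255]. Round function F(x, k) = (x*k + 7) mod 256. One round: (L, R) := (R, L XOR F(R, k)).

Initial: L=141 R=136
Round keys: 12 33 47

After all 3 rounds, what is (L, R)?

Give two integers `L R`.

Answer: 185 20

Derivation:
Round 1 (k=12): L=136 R=234
Round 2 (k=33): L=234 R=185
Round 3 (k=47): L=185 R=20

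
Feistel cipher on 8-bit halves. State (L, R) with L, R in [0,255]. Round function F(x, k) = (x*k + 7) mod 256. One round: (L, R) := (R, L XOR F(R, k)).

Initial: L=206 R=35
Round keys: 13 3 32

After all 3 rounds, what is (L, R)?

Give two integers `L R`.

Answer: 36 135

Derivation:
Round 1 (k=13): L=35 R=0
Round 2 (k=3): L=0 R=36
Round 3 (k=32): L=36 R=135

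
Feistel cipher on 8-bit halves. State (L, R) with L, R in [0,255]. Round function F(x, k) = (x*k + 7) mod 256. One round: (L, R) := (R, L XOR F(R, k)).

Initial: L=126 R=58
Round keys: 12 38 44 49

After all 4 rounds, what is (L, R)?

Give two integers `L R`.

Round 1 (k=12): L=58 R=193
Round 2 (k=38): L=193 R=151
Round 3 (k=44): L=151 R=58
Round 4 (k=49): L=58 R=182

Answer: 58 182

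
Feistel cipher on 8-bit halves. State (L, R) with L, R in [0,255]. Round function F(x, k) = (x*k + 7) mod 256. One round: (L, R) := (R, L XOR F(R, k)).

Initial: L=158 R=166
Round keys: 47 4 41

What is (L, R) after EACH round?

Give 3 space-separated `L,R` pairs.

Round 1 (k=47): L=166 R=31
Round 2 (k=4): L=31 R=37
Round 3 (k=41): L=37 R=235

Answer: 166,31 31,37 37,235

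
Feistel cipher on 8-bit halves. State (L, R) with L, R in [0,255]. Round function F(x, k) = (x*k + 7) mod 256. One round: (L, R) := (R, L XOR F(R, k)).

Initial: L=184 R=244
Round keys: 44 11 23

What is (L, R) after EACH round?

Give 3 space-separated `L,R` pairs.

Answer: 244,79 79,152 152,224

Derivation:
Round 1 (k=44): L=244 R=79
Round 2 (k=11): L=79 R=152
Round 3 (k=23): L=152 R=224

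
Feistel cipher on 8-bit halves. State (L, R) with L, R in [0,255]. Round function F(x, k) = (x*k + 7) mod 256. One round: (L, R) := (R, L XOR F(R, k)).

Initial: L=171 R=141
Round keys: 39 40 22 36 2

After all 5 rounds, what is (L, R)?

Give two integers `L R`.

Round 1 (k=39): L=141 R=41
Round 2 (k=40): L=41 R=226
Round 3 (k=22): L=226 R=90
Round 4 (k=36): L=90 R=77
Round 5 (k=2): L=77 R=251

Answer: 77 251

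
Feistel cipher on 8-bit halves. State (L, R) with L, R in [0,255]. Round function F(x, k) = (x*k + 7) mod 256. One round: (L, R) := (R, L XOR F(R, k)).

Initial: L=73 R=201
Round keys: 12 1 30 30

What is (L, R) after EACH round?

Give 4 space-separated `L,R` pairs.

Answer: 201,58 58,136 136,205 205,133

Derivation:
Round 1 (k=12): L=201 R=58
Round 2 (k=1): L=58 R=136
Round 3 (k=30): L=136 R=205
Round 4 (k=30): L=205 R=133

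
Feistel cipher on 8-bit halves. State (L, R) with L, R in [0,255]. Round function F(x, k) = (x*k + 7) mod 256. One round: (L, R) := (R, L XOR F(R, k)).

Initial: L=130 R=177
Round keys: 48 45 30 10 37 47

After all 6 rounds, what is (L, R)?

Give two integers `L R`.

Answer: 205 4

Derivation:
Round 1 (k=48): L=177 R=181
Round 2 (k=45): L=181 R=105
Round 3 (k=30): L=105 R=224
Round 4 (k=10): L=224 R=174
Round 5 (k=37): L=174 R=205
Round 6 (k=47): L=205 R=4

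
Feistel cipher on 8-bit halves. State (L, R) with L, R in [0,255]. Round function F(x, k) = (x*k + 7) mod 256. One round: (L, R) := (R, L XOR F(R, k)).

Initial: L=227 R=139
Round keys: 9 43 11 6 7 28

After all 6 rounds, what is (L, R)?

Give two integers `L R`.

Round 1 (k=9): L=139 R=9
Round 2 (k=43): L=9 R=1
Round 3 (k=11): L=1 R=27
Round 4 (k=6): L=27 R=168
Round 5 (k=7): L=168 R=132
Round 6 (k=28): L=132 R=223

Answer: 132 223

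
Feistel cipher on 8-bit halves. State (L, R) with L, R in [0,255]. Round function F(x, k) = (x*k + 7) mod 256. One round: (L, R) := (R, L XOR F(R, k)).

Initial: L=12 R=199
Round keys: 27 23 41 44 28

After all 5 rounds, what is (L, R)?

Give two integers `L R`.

Round 1 (k=27): L=199 R=8
Round 2 (k=23): L=8 R=120
Round 3 (k=41): L=120 R=55
Round 4 (k=44): L=55 R=3
Round 5 (k=28): L=3 R=108

Answer: 3 108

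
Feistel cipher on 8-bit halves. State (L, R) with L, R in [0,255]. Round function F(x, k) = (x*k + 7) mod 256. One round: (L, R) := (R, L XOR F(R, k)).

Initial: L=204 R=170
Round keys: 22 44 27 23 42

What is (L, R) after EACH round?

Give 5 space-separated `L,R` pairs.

Answer: 170,111 111,177 177,221 221,83 83,120

Derivation:
Round 1 (k=22): L=170 R=111
Round 2 (k=44): L=111 R=177
Round 3 (k=27): L=177 R=221
Round 4 (k=23): L=221 R=83
Round 5 (k=42): L=83 R=120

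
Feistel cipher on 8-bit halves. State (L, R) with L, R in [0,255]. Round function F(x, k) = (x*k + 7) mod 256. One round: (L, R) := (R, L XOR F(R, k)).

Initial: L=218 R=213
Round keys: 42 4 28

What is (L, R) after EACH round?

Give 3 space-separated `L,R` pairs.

Round 1 (k=42): L=213 R=35
Round 2 (k=4): L=35 R=70
Round 3 (k=28): L=70 R=140

Answer: 213,35 35,70 70,140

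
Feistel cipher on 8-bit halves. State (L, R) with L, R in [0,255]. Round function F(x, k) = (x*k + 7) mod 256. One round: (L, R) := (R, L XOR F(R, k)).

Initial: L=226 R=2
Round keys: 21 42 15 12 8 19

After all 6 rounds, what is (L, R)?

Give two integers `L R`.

Round 1 (k=21): L=2 R=211
Round 2 (k=42): L=211 R=167
Round 3 (k=15): L=167 R=3
Round 4 (k=12): L=3 R=140
Round 5 (k=8): L=140 R=100
Round 6 (k=19): L=100 R=255

Answer: 100 255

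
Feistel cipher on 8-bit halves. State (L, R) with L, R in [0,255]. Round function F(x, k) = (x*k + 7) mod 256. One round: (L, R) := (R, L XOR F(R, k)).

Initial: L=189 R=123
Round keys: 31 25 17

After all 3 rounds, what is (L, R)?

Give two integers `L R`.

Answer: 139 19

Derivation:
Round 1 (k=31): L=123 R=81
Round 2 (k=25): L=81 R=139
Round 3 (k=17): L=139 R=19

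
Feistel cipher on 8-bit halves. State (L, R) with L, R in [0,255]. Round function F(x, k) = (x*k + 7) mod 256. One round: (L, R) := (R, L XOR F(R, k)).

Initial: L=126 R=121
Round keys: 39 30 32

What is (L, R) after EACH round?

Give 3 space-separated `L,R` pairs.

Round 1 (k=39): L=121 R=8
Round 2 (k=30): L=8 R=142
Round 3 (k=32): L=142 R=207

Answer: 121,8 8,142 142,207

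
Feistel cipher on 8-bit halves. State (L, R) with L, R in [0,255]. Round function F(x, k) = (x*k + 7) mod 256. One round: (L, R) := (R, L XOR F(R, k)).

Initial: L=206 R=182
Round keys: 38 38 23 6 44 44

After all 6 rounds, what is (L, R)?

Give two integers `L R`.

Round 1 (k=38): L=182 R=197
Round 2 (k=38): L=197 R=243
Round 3 (k=23): L=243 R=25
Round 4 (k=6): L=25 R=110
Round 5 (k=44): L=110 R=246
Round 6 (k=44): L=246 R=33

Answer: 246 33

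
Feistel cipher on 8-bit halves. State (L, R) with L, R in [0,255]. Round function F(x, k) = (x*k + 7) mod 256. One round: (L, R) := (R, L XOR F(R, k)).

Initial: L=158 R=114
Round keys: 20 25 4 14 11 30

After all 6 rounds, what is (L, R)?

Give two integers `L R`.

Answer: 20 214

Derivation:
Round 1 (k=20): L=114 R=113
Round 2 (k=25): L=113 R=98
Round 3 (k=4): L=98 R=254
Round 4 (k=14): L=254 R=137
Round 5 (k=11): L=137 R=20
Round 6 (k=30): L=20 R=214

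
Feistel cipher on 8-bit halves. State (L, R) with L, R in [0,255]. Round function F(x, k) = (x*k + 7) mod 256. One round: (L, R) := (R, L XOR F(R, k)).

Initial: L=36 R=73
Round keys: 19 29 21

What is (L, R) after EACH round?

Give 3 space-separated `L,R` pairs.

Round 1 (k=19): L=73 R=86
Round 2 (k=29): L=86 R=140
Round 3 (k=21): L=140 R=213

Answer: 73,86 86,140 140,213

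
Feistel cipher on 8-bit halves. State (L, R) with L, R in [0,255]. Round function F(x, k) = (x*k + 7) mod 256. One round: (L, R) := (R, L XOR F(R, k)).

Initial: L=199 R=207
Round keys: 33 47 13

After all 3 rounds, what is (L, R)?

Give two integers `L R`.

Round 1 (k=33): L=207 R=113
Round 2 (k=47): L=113 R=9
Round 3 (k=13): L=9 R=13

Answer: 9 13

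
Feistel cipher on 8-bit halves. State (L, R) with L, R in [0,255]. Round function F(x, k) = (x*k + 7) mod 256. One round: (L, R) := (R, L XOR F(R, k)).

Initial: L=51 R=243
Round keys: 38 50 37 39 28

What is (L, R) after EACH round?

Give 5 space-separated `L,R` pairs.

Round 1 (k=38): L=243 R=42
Round 2 (k=50): L=42 R=200
Round 3 (k=37): L=200 R=197
Round 4 (k=39): L=197 R=194
Round 5 (k=28): L=194 R=250

Answer: 243,42 42,200 200,197 197,194 194,250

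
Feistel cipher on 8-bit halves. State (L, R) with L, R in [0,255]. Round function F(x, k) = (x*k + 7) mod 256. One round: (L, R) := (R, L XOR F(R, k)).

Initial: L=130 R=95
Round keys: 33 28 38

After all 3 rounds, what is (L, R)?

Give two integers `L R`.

Answer: 40 51

Derivation:
Round 1 (k=33): L=95 R=196
Round 2 (k=28): L=196 R=40
Round 3 (k=38): L=40 R=51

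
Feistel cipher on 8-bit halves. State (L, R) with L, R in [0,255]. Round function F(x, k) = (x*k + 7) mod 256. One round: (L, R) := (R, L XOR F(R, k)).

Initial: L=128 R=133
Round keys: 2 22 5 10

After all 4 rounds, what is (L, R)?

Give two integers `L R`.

Round 1 (k=2): L=133 R=145
Round 2 (k=22): L=145 R=248
Round 3 (k=5): L=248 R=78
Round 4 (k=10): L=78 R=235

Answer: 78 235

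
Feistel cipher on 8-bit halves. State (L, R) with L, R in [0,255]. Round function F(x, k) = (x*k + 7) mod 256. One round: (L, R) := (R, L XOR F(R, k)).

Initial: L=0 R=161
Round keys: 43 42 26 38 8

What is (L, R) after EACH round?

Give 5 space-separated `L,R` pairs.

Answer: 161,18 18,90 90,57 57,39 39,6

Derivation:
Round 1 (k=43): L=161 R=18
Round 2 (k=42): L=18 R=90
Round 3 (k=26): L=90 R=57
Round 4 (k=38): L=57 R=39
Round 5 (k=8): L=39 R=6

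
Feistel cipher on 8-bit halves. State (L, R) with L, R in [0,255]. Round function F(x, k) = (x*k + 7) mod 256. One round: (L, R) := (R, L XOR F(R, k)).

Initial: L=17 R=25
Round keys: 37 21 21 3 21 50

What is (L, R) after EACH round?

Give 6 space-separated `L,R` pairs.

Answer: 25,181 181,249 249,193 193,179 179,119 119,246

Derivation:
Round 1 (k=37): L=25 R=181
Round 2 (k=21): L=181 R=249
Round 3 (k=21): L=249 R=193
Round 4 (k=3): L=193 R=179
Round 5 (k=21): L=179 R=119
Round 6 (k=50): L=119 R=246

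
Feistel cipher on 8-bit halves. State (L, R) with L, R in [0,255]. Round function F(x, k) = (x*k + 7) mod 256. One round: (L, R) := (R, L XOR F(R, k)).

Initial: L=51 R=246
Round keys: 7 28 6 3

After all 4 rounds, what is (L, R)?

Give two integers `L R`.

Round 1 (k=7): L=246 R=242
Round 2 (k=28): L=242 R=137
Round 3 (k=6): L=137 R=207
Round 4 (k=3): L=207 R=253

Answer: 207 253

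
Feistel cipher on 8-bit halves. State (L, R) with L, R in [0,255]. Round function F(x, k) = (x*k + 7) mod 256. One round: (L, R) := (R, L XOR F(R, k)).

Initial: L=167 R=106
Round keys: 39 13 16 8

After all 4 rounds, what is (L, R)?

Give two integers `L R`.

Round 1 (k=39): L=106 R=138
Round 2 (k=13): L=138 R=99
Round 3 (k=16): L=99 R=189
Round 4 (k=8): L=189 R=140

Answer: 189 140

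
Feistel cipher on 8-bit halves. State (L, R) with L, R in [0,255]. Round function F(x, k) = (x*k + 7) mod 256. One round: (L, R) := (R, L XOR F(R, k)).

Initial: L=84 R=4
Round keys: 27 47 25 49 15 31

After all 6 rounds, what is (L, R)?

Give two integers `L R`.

Round 1 (k=27): L=4 R=39
Round 2 (k=47): L=39 R=52
Round 3 (k=25): L=52 R=60
Round 4 (k=49): L=60 R=183
Round 5 (k=15): L=183 R=252
Round 6 (k=31): L=252 R=60

Answer: 252 60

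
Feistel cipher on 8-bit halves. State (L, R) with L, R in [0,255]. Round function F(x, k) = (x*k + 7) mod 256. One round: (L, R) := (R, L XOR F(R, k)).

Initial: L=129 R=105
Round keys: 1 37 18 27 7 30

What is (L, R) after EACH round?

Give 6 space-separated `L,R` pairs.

Answer: 105,241 241,181 181,48 48,162 162,69 69,191

Derivation:
Round 1 (k=1): L=105 R=241
Round 2 (k=37): L=241 R=181
Round 3 (k=18): L=181 R=48
Round 4 (k=27): L=48 R=162
Round 5 (k=7): L=162 R=69
Round 6 (k=30): L=69 R=191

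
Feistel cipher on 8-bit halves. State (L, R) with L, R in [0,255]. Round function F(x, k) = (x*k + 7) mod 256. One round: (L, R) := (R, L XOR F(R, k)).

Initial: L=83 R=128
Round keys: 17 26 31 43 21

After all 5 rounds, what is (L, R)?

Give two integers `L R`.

Round 1 (k=17): L=128 R=212
Round 2 (k=26): L=212 R=15
Round 3 (k=31): L=15 R=12
Round 4 (k=43): L=12 R=4
Round 5 (k=21): L=4 R=87

Answer: 4 87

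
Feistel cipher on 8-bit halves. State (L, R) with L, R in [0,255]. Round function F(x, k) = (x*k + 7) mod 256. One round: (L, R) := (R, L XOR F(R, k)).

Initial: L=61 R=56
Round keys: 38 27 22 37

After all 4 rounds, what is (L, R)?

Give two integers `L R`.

Answer: 79 127

Derivation:
Round 1 (k=38): L=56 R=106
Round 2 (k=27): L=106 R=13
Round 3 (k=22): L=13 R=79
Round 4 (k=37): L=79 R=127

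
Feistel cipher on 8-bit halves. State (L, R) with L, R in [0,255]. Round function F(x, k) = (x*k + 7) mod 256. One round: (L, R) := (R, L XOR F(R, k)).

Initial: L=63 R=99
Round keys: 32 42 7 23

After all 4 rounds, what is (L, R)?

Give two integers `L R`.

Answer: 203 80

Derivation:
Round 1 (k=32): L=99 R=88
Round 2 (k=42): L=88 R=20
Round 3 (k=7): L=20 R=203
Round 4 (k=23): L=203 R=80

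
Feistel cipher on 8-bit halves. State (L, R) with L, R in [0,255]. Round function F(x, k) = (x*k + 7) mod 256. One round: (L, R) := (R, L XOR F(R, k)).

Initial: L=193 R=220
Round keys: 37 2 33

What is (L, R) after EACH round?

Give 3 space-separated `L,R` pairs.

Answer: 220,18 18,247 247,204

Derivation:
Round 1 (k=37): L=220 R=18
Round 2 (k=2): L=18 R=247
Round 3 (k=33): L=247 R=204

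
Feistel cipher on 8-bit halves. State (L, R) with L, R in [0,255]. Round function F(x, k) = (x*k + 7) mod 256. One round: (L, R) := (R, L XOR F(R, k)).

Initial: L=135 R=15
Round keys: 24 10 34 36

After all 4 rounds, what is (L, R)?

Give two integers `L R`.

Round 1 (k=24): L=15 R=232
Round 2 (k=10): L=232 R=24
Round 3 (k=34): L=24 R=223
Round 4 (k=36): L=223 R=123

Answer: 223 123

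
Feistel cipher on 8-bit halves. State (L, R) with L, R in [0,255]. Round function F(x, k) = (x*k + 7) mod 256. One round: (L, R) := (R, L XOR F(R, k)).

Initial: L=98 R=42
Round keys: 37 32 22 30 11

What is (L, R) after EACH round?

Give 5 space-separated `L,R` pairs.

Round 1 (k=37): L=42 R=123
Round 2 (k=32): L=123 R=77
Round 3 (k=22): L=77 R=222
Round 4 (k=30): L=222 R=70
Round 5 (k=11): L=70 R=215

Answer: 42,123 123,77 77,222 222,70 70,215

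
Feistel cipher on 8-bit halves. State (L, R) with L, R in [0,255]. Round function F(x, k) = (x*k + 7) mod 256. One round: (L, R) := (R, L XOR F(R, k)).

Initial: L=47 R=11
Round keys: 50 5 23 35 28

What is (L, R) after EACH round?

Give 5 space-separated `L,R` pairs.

Answer: 11,2 2,26 26,95 95,30 30,16

Derivation:
Round 1 (k=50): L=11 R=2
Round 2 (k=5): L=2 R=26
Round 3 (k=23): L=26 R=95
Round 4 (k=35): L=95 R=30
Round 5 (k=28): L=30 R=16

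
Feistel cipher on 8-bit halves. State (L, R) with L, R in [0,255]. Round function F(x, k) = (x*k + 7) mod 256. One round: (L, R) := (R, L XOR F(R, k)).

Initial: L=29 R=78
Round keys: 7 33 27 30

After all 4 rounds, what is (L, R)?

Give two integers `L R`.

Answer: 234 134

Derivation:
Round 1 (k=7): L=78 R=52
Round 2 (k=33): L=52 R=245
Round 3 (k=27): L=245 R=234
Round 4 (k=30): L=234 R=134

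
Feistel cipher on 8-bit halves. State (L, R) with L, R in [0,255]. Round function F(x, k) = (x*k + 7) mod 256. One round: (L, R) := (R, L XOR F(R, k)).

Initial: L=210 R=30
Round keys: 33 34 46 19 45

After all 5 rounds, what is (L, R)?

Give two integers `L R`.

Round 1 (k=33): L=30 R=55
Round 2 (k=34): L=55 R=75
Round 3 (k=46): L=75 R=182
Round 4 (k=19): L=182 R=194
Round 5 (k=45): L=194 R=151

Answer: 194 151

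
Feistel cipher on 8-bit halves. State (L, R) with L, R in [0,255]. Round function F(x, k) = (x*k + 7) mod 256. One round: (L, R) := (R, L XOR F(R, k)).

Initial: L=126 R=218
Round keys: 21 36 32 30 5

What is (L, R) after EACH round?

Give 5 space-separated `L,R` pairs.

Round 1 (k=21): L=218 R=151
Round 2 (k=36): L=151 R=153
Round 3 (k=32): L=153 R=176
Round 4 (k=30): L=176 R=62
Round 5 (k=5): L=62 R=141

Answer: 218,151 151,153 153,176 176,62 62,141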